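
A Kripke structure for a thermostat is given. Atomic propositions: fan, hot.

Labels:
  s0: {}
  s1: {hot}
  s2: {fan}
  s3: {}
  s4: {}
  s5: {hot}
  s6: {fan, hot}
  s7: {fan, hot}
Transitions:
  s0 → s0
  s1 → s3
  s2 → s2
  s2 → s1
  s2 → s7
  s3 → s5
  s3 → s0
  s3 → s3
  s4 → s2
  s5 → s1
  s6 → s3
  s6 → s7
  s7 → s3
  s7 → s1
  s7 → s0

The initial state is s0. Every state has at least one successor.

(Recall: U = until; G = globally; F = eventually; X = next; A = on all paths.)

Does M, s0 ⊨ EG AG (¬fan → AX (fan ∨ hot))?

Does not hold

States satisfying AG (¬fan → AX (fan ∨ hot)): ∅.
States satisfying EG AG (¬fan → AX (fan ∨ hot)): ∅.
No suitable path/successor from s0 witnesses the formula.
s0 ∉ Sat(EG AG (¬fan → AX (fan ∨ hot))).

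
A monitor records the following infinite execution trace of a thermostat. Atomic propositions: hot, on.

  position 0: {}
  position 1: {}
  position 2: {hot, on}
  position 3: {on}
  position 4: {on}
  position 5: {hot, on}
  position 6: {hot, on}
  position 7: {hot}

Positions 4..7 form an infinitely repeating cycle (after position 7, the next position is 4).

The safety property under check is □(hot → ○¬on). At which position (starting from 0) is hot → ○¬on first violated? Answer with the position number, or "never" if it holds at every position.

Check hot → ○¬on at each position in order: 0 ✓, 1 ✓.
At position 2 the labels are {hot, on} and the next position 3 has {on}, so hot → ○¬on is false there. This is the first violation.

2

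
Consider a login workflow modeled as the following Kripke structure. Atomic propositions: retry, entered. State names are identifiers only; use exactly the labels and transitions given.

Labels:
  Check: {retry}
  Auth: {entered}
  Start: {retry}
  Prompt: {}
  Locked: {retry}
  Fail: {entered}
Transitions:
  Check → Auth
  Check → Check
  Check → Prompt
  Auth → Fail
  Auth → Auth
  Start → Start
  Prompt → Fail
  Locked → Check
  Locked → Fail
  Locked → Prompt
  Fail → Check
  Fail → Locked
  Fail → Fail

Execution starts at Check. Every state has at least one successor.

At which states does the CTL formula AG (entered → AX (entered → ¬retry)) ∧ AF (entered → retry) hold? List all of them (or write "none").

States satisfying entered → AX (entered → ¬retry): {Check, Auth, Start, Prompt, Locked, Fail}.
States satisfying AG (entered → AX (entered → ¬retry)): {Check, Auth, Start, Prompt, Locked, Fail}.
States satisfying entered → retry: {Check, Start, Prompt, Locked}.
States satisfying AF (entered → retry): {Check, Start, Prompt, Locked}.
States satisfying AG (entered → AX (entered → ¬retry)) ∧ AF (entered → retry): {Check, Start, Prompt, Locked}.

{Check, Start, Prompt, Locked}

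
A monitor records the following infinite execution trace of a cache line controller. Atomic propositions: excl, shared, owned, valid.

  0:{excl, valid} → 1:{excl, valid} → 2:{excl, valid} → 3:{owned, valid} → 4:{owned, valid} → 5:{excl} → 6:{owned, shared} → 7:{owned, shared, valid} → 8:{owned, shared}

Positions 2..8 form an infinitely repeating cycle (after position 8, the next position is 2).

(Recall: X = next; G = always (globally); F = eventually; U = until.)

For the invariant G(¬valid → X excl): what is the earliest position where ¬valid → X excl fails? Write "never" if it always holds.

Check ¬valid → X excl at each position in order: 0 ✓, 1 ✓, 2 ✓, 3 ✓, 4 ✓.
At position 5 the labels are {excl} and the next position 6 has {owned, shared}, so ¬valid → X excl is false there. This is the first violation.

5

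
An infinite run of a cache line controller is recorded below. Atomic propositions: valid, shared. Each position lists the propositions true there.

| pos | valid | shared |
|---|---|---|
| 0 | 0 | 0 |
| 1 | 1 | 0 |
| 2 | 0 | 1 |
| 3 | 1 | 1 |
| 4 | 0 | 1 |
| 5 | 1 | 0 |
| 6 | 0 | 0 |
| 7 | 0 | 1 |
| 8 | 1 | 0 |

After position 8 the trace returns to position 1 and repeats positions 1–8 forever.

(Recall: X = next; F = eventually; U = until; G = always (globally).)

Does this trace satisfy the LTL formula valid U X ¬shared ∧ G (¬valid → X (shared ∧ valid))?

Walking from position 0: X ¬shared first holds at position 0, and valid holds at every earlier position along the way, so valid U X ¬shared holds.
¬valid → X (shared ∧ valid) must hold at every position from 0 onward. It fails at position 0, so G (¬valid → X (shared ∧ valid)) is false.
Positions where ¬valid holds: 0, 2, 4, 6, 7.
Check X (shared ∧ valid) at each: 0→fails, 2→ok, 4→fails, 6→fails, 7→fails.
At position 0: valid U X ¬shared is true; G (¬valid → X (shared ∧ valid)) is false; so valid U X ¬shared ∧ G (¬valid → X (shared ∧ valid)) is false.

No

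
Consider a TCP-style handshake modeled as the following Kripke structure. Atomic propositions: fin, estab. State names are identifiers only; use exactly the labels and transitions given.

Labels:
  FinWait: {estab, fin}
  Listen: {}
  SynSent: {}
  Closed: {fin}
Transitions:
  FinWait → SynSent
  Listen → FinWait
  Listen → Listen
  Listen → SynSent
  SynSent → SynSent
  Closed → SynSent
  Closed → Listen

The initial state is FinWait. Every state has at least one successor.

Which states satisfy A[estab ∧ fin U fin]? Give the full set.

{FinWait, Closed}

States satisfying estab ∧ fin: {FinWait}.
States satisfying fin: {FinWait, Closed}.
States satisfying A[estab ∧ fin U fin]: {FinWait, Closed}.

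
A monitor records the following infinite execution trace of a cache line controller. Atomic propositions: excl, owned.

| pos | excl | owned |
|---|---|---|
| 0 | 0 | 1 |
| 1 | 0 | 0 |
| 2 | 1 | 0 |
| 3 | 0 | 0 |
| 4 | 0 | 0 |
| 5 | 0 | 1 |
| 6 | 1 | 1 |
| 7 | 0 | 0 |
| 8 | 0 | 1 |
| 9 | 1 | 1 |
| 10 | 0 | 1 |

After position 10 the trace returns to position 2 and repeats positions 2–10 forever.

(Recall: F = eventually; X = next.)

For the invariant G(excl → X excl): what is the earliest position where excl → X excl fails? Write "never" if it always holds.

2

Check excl → X excl at each position in order: 0 ✓, 1 ✓.
At position 2 the labels are {excl} and the next position 3 has {}, so excl → X excl is false there. This is the first violation.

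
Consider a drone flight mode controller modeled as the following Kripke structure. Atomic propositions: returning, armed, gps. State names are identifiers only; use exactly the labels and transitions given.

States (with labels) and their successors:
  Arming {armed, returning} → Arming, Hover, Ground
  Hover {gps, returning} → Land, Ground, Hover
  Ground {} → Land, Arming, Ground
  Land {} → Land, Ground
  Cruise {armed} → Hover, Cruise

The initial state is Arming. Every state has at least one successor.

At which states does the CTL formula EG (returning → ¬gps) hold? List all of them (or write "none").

{Arming, Ground, Land, Cruise}

States satisfying returning → ¬gps: {Arming, Ground, Land, Cruise}.
States satisfying EG (returning → ¬gps): {Arming, Ground, Land, Cruise}.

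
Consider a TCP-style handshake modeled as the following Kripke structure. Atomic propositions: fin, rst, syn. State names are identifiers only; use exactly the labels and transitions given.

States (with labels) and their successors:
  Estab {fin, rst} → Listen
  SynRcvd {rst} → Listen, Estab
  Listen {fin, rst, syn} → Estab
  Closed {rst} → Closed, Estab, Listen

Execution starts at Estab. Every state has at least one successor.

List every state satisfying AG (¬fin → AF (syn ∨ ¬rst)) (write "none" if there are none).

{Estab, SynRcvd, Listen}

States satisfying ¬fin → AF (syn ∨ ¬rst): {Estab, SynRcvd, Listen}.
States satisfying AG (¬fin → AF (syn ∨ ¬rst)): {Estab, SynRcvd, Listen}.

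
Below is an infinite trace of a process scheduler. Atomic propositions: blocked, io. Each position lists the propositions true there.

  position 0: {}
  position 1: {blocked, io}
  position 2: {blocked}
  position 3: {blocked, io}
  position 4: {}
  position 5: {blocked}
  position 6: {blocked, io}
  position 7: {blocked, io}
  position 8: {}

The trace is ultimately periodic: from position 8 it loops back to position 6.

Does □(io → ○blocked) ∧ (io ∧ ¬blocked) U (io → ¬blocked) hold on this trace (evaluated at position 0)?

io → ○blocked must hold at every position from 0 onward. It fails at position 3, so □(io → ○blocked) is false.
Positions where io holds: 1, 3, 6, 7.
Check ○blocked at each: 1→ok, 3→fails, 6→ok, 7→fails.
Walking from position 0: io → ¬blocked first holds at position 0, and io ∧ ¬blocked holds at every earlier position along the way, so (io ∧ ¬blocked) U (io → ¬blocked) holds.
At position 0: □(io → ○blocked) is false; (io ∧ ¬blocked) U (io → ¬blocked) is true; so □(io → ○blocked) ∧ (io ∧ ¬blocked) U (io → ¬blocked) is false.

Does not hold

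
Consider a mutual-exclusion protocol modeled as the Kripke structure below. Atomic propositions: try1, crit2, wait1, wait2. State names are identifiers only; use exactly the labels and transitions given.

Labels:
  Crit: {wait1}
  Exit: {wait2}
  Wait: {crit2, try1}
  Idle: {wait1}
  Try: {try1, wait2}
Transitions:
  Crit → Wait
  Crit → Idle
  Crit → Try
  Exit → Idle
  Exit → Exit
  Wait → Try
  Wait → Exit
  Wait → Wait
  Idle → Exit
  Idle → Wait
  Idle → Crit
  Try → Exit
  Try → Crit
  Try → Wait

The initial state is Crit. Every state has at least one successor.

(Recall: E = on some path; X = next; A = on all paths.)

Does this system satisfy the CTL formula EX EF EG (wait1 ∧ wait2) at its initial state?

States satisfying EF EG (wait1 ∧ wait2): ∅.
States satisfying EX EF EG (wait1 ∧ wait2): ∅.
No suitable path/successor from Crit witnesses the formula.
Crit ∉ Sat(EX EF EG (wait1 ∧ wait2)).

Violated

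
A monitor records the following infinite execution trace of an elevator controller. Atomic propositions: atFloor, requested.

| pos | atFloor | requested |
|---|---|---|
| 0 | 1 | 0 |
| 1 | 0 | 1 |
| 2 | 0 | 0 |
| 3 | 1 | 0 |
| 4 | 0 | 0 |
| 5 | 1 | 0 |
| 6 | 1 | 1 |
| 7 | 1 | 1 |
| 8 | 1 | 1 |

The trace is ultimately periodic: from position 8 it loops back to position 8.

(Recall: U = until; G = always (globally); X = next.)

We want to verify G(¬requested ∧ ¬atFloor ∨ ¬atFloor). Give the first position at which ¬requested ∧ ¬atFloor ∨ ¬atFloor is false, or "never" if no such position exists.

At position 0 the labels are {atFloor}, so ¬requested ∧ ¬atFloor ∨ ¬atFloor is false there. This is the first violation.

0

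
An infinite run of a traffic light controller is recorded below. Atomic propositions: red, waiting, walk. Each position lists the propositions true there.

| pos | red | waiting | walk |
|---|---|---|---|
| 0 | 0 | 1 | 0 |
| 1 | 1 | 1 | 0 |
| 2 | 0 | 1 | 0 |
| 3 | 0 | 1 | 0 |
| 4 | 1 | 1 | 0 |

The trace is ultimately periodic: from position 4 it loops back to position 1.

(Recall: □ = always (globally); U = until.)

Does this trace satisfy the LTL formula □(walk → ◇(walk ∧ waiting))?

Satisfied

walk → ◇(walk ∧ waiting) holds at every position 0..4, and those are all positions ever visited, so □(walk → ◇(walk ∧ waiting)) holds.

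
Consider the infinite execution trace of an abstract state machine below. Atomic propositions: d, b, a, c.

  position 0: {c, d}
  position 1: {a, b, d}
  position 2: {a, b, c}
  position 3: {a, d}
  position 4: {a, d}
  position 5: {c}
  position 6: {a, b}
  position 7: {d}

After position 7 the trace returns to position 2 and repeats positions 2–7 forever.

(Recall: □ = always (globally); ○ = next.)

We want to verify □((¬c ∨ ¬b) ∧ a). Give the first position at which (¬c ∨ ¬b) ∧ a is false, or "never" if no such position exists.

0

At position 0 the labels are {c, d}, so (¬c ∨ ¬b) ∧ a is false there. This is the first violation.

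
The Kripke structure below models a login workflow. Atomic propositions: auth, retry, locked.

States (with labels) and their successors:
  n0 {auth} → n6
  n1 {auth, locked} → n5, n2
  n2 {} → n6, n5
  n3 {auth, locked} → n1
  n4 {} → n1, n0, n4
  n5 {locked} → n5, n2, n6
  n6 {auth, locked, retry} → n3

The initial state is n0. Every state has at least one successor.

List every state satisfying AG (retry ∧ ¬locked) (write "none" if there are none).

none

States satisfying retry ∧ ¬locked: ∅.
States satisfying AG (retry ∧ ¬locked): ∅.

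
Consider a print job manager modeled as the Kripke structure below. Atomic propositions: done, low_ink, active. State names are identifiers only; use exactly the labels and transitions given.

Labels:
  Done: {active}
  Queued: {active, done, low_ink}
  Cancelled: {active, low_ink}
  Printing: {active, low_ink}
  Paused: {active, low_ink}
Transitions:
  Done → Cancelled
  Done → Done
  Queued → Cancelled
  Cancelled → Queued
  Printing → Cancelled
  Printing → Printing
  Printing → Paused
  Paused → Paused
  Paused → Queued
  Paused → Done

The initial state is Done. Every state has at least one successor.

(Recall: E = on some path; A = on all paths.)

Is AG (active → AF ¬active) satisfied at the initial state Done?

Violated

States satisfying active → AF ¬active: ∅.
States satisfying AG (active → AF ¬active): ∅.
Cancelled is reachable from Done and violates active → AF ¬active, so AG fails at Done.
Done ∉ Sat(AG (active → AF ¬active)).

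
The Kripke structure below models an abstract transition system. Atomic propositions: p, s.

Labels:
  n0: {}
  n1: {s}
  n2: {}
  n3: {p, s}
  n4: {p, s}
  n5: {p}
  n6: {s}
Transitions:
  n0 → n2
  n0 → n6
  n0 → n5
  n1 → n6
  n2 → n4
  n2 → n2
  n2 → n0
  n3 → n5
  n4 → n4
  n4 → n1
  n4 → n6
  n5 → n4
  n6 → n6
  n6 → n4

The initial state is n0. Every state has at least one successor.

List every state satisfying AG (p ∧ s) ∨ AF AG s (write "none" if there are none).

States satisfying p ∧ s: {n3, n4}.
States satisfying AG (p ∧ s): ∅.
States satisfying AG s: {n1, n4, n6}.
States satisfying AF AG s: {n1, n3, n4, n5, n6}.
States satisfying AG (p ∧ s) ∨ AF AG s: {n1, n3, n4, n5, n6}.

{n1, n3, n4, n5, n6}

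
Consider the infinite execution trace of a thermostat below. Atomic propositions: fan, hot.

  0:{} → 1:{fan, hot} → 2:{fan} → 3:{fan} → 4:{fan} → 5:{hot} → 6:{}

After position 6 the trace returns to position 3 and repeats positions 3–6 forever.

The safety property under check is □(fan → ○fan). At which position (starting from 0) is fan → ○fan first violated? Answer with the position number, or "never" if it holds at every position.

Check fan → ○fan at each position in order: 0 ✓, 1 ✓, 2 ✓, 3 ✓.
At position 4 the labels are {fan} and the next position 5 has {hot}, so fan → ○fan is false there. This is the first violation.

4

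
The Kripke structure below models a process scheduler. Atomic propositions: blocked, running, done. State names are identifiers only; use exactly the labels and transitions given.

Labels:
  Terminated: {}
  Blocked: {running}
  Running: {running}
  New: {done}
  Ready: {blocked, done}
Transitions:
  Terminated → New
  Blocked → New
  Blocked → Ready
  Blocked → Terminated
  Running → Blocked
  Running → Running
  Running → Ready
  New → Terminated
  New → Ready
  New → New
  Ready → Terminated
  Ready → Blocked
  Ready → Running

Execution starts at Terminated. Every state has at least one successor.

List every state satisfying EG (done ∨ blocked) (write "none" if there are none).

{New}

States satisfying done ∨ blocked: {New, Ready}.
States satisfying EG (done ∨ blocked): {New}.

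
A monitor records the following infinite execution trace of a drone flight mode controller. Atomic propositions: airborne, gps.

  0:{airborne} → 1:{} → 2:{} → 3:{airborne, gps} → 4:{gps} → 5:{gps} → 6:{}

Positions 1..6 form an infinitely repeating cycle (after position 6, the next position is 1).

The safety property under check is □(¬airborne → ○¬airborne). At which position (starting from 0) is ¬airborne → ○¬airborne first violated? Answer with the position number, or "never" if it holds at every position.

2

Check ¬airborne → ○¬airborne at each position in order: 0 ✓, 1 ✓.
At position 2 the labels are {} and the next position 3 has {airborne, gps}, so ¬airborne → ○¬airborne is false there. This is the first violation.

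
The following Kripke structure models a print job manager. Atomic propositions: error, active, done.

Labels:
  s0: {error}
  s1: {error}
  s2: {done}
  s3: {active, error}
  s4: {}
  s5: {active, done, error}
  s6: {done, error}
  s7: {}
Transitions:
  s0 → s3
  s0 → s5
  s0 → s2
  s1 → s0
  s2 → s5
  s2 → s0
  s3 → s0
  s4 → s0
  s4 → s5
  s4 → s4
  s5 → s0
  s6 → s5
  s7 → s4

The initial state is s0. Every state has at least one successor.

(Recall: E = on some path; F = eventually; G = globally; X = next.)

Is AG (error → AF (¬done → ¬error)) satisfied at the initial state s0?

States satisfying error → AF (¬done → ¬error): {s2, s4, s5, s6, s7}.
States satisfying AG (error → AF (¬done → ¬error)): ∅.
s0 is reachable from s0 and violates error → AF (¬done → ¬error), so AG fails at s0.
s0 ∉ Sat(AG (error → AF (¬done → ¬error))).

Violated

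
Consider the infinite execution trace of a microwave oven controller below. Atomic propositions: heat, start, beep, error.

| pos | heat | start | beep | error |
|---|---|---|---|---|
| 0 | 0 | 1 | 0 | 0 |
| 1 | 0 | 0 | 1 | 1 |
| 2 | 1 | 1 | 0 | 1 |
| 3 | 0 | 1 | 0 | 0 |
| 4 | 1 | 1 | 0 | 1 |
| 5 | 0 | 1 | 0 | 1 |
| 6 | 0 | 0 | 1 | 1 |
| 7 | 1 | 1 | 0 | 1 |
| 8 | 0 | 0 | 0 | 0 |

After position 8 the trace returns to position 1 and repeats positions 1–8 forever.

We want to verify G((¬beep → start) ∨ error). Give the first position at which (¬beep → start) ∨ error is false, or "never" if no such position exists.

Check (¬beep → start) ∨ error at each position in order: 0 ✓, 1 ✓, 2 ✓, 3 ✓, 4 ✓, 5 ✓, 6 ✓, 7 ✓.
At position 8 the labels are {}, so (¬beep → start) ∨ error is false there. This is the first violation.

8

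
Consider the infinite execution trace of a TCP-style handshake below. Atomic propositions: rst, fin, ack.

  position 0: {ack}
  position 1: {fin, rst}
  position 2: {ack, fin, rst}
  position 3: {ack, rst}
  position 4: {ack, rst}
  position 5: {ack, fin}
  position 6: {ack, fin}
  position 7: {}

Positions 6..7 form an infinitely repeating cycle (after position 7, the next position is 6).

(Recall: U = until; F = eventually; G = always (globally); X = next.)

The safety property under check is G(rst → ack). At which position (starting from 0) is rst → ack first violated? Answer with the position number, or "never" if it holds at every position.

1

Check rst → ack at each position in order: 0 ✓.
At position 1 the labels are {fin, rst}, so rst → ack is false there. This is the first violation.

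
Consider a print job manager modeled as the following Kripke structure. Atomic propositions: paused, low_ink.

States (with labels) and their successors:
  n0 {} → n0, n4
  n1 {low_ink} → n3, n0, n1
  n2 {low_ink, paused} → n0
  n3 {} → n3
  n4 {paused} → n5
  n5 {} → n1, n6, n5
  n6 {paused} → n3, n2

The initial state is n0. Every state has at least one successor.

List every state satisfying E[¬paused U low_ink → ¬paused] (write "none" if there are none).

States satisfying ¬paused: {n0, n1, n3, n5}.
States satisfying low_ink → ¬paused: {n0, n1, n3, n4, n5, n6}.
States satisfying E[¬paused U low_ink → ¬paused]: {n0, n1, n3, n4, n5, n6}.

{n0, n1, n3, n4, n5, n6}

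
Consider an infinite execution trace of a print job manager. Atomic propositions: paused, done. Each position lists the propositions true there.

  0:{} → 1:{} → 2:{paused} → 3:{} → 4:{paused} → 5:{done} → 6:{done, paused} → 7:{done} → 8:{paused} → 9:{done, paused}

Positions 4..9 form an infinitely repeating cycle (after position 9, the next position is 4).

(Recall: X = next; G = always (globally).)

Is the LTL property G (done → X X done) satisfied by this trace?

done → X X done must hold at every position from 0 onward. It fails at position 6, so G (done → X X done) is false.
Positions where done holds: 5, 6, 7, 9.
Check X X done at each: 5→ok, 6→fails, 7→ok, 9→ok.

Violated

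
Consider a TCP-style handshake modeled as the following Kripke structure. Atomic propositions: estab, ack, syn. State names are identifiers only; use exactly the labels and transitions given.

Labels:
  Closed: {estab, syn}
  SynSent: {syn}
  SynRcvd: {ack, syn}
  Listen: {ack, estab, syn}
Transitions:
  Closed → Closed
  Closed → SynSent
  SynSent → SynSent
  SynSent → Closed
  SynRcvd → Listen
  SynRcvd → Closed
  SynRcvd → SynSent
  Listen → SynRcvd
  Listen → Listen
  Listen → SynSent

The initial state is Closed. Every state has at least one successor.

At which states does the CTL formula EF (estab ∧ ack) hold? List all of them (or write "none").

States satisfying estab ∧ ack: {Listen}.
States satisfying EF (estab ∧ ack): {SynRcvd, Listen}.

{SynRcvd, Listen}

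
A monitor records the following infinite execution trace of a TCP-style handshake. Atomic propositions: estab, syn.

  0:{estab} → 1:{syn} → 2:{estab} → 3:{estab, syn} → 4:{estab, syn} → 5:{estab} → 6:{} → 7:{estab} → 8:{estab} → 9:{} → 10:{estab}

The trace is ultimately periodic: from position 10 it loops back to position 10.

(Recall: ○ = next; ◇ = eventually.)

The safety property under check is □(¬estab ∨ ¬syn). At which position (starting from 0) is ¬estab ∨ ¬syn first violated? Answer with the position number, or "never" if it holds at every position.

3

Check ¬estab ∨ ¬syn at each position in order: 0 ✓, 1 ✓, 2 ✓.
At position 3 the labels are {estab, syn}, so ¬estab ∨ ¬syn is false there. This is the first violation.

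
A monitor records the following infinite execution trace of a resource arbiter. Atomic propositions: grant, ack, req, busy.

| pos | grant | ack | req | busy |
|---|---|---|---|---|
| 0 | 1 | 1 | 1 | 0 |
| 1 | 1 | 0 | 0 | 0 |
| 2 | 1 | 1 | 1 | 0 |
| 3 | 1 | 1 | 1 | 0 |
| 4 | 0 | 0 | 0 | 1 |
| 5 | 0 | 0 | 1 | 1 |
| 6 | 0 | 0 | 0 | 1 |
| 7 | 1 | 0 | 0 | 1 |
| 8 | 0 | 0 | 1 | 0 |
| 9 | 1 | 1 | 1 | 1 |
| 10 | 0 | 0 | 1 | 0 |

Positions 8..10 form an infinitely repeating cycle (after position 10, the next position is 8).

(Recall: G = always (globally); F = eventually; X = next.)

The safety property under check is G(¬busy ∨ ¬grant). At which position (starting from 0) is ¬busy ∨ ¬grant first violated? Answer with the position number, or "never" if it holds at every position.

Check ¬busy ∨ ¬grant at each position in order: 0 ✓, 1 ✓, 2 ✓, 3 ✓, 4 ✓, 5 ✓, 6 ✓.
At position 7 the labels are {busy, grant}, so ¬busy ∨ ¬grant is false there. This is the first violation.

7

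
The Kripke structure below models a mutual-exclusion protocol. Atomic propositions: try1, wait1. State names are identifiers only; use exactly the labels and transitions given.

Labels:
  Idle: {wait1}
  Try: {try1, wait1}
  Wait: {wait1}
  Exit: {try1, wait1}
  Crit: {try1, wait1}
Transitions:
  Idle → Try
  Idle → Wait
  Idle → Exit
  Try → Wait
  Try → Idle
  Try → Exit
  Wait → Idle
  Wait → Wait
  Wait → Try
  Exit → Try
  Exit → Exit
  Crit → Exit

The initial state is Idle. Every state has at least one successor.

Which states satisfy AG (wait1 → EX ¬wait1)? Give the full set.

States satisfying wait1 → EX ¬wait1: ∅.
States satisfying AG (wait1 → EX ¬wait1): ∅.

none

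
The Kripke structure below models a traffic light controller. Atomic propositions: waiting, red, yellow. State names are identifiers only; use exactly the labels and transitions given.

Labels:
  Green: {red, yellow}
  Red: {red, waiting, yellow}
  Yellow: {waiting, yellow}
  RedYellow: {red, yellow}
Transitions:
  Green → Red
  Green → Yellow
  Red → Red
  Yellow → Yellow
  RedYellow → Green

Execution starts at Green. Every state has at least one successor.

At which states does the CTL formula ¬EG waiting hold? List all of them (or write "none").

{Green, RedYellow}

States satisfying waiting: {Red, Yellow}.
States satisfying EG waiting: {Red, Yellow}.
States satisfying ¬EG waiting: {Green, RedYellow}.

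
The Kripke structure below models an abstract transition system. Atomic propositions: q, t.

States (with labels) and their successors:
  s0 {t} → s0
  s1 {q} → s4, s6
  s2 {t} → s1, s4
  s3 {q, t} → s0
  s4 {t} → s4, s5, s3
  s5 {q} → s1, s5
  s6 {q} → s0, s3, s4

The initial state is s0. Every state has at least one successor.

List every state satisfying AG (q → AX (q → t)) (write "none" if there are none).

States satisfying q → AX (q → t): {s0, s2, s3, s4, s6}.
States satisfying AG (q → AX (q → t)): {s0, s3}.

{s0, s3}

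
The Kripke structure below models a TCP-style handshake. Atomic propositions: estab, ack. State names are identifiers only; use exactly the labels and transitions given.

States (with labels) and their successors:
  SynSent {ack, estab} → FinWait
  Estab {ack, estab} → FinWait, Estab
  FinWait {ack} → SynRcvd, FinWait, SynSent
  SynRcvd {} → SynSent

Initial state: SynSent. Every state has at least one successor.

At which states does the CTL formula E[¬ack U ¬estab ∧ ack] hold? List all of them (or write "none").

{FinWait}

States satisfying ¬ack: {SynRcvd}.
States satisfying ¬estab ∧ ack: {FinWait}.
States satisfying E[¬ack U ¬estab ∧ ack]: {FinWait}.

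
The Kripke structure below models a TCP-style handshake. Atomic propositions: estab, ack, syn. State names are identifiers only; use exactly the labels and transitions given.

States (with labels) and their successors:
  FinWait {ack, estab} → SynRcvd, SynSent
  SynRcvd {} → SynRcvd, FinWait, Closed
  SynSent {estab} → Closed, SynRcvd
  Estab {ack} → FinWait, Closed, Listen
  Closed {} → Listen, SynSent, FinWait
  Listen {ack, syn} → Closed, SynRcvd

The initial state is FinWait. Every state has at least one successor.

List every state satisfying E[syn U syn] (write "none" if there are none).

{Listen}

States satisfying syn: {Listen}.
States satisfying E[syn U syn]: {Listen}.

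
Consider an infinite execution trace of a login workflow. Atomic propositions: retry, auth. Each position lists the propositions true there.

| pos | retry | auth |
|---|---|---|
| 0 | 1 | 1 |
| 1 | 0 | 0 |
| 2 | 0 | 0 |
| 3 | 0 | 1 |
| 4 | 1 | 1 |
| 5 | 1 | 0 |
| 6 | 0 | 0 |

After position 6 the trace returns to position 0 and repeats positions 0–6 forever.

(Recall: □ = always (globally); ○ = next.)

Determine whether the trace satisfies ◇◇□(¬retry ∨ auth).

◇□(¬retry ∨ auth) is false at every position 0..6, so it never becomes true and ◇◇□(¬retry ∨ auth) fails.

No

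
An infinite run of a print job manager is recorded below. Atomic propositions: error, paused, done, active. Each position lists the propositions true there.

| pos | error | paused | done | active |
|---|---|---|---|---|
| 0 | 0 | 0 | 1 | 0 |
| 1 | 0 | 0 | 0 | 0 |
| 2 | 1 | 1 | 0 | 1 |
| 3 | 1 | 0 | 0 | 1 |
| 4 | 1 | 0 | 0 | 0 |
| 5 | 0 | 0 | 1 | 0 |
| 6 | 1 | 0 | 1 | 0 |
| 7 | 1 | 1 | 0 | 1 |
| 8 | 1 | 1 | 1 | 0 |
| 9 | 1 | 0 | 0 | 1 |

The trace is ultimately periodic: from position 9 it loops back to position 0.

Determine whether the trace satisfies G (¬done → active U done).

Violated

¬done → active U done must hold at every position from 0 onward. It fails at position 1, so G (¬done → active U done) is false.
Positions where ¬done holds: 1, 2, 3, 4, 7, 9.
Check active U done at each: 1→fails, 2→fails, 3→fails, 4→fails, 7→ok, 9→ok.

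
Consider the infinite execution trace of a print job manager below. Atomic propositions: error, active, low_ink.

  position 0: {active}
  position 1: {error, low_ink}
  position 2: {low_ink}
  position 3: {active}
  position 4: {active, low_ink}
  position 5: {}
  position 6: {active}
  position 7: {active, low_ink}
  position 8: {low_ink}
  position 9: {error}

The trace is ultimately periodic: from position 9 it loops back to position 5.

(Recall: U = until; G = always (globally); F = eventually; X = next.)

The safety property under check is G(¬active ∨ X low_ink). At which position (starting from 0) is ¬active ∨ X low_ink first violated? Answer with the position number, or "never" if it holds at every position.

Check ¬active ∨ X low_ink at each position in order: 0 ✓, 1 ✓, 2 ✓, 3 ✓.
At position 4 the labels are {active, low_ink} and the next position 5 has {}, so ¬active ∨ X low_ink is false there. This is the first violation.

4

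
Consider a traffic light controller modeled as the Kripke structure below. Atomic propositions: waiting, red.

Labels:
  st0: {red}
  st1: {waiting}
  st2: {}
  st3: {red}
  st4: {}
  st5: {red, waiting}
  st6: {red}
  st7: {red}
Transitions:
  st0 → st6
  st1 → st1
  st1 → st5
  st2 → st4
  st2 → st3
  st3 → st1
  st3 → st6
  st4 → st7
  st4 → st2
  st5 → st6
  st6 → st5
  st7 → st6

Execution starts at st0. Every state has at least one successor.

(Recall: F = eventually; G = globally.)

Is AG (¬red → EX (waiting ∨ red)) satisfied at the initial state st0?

Yes

States satisfying ¬red → EX (waiting ∨ red): {st0, st1, st2, st3, st4, st5, st6, st7}.
States satisfying AG (¬red → EX (waiting ∨ red)): {st0, st1, st2, st3, st4, st5, st6, st7}.
Every state reachable from st0 satisfies ¬red → EX (waiting ∨ red).
st0 ∈ Sat(AG (¬red → EX (waiting ∨ red))).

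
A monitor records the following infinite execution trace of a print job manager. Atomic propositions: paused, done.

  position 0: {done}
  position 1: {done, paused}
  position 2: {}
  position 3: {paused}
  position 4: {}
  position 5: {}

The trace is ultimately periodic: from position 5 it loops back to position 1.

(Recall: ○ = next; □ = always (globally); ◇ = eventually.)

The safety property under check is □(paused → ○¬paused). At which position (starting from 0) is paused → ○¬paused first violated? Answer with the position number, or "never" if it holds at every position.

never

paused → ○¬paused holds at every position 0..5, and those are all the positions the trace ever visits, so the invariant □(paused → ○¬paused) is never violated.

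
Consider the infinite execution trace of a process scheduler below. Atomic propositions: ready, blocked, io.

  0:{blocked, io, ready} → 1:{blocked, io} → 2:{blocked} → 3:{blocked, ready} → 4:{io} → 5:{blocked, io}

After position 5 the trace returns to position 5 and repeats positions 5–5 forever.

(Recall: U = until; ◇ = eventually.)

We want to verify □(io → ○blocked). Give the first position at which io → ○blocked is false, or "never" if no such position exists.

io → ○blocked holds at every position 0..5, and those are all the positions the trace ever visits, so the invariant □(io → ○blocked) is never violated.

never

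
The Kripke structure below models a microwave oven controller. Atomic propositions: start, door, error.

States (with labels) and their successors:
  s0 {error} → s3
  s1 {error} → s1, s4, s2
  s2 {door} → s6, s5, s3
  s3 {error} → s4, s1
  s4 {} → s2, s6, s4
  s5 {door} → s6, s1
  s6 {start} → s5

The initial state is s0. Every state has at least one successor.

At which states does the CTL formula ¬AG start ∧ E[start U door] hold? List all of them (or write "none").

States satisfying start: {s6}.
States satisfying AG start: ∅.
States satisfying ¬AG start: {s0, s1, s2, s3, s4, s5, s6}.
States satisfying door: {s2, s5}.
States satisfying E[start U door]: {s2, s5, s6}.
States satisfying ¬AG start ∧ E[start U door]: {s2, s5, s6}.

{s2, s5, s6}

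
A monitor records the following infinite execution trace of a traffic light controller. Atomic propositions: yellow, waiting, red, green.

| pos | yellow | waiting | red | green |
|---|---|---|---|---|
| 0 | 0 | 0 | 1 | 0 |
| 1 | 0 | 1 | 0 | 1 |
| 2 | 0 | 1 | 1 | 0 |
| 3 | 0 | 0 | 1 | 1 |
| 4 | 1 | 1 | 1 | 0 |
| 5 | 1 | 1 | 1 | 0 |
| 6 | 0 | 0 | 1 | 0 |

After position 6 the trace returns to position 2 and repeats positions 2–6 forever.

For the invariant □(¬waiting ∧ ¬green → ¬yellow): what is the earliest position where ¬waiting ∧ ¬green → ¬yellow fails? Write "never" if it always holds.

¬waiting ∧ ¬green → ¬yellow holds at every position 0..6, and those are all the positions the trace ever visits, so the invariant □(¬waiting ∧ ¬green → ¬yellow) is never violated.

never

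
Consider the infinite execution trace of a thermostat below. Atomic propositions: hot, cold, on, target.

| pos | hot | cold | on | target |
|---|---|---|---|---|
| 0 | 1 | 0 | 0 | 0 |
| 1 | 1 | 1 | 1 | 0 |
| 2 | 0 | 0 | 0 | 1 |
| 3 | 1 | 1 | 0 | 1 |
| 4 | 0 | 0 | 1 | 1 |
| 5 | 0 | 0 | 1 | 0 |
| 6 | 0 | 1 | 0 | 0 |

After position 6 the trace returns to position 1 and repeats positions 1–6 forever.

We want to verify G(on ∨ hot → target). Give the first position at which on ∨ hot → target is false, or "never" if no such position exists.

0

At position 0 the labels are {hot}, so on ∨ hot → target is false there. This is the first violation.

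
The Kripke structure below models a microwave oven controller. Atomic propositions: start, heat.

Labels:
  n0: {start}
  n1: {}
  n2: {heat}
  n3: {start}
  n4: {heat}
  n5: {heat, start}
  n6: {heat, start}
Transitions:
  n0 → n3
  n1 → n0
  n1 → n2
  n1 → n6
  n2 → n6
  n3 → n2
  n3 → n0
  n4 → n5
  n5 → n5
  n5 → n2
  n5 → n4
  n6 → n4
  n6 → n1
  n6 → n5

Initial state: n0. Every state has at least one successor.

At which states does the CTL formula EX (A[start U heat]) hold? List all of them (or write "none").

States satisfying A[start U heat]: {n2, n4, n5, n6}.
States satisfying EX (A[start U heat]): {n1, n2, n3, n4, n5, n6}.

{n1, n2, n3, n4, n5, n6}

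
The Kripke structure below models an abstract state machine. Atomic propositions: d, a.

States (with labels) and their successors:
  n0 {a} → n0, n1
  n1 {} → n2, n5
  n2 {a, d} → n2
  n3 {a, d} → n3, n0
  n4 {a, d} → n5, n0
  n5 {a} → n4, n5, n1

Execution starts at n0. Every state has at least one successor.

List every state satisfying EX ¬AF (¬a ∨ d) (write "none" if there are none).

States satisfying ¬AF (¬a ∨ d): {n0, n5}.
States satisfying EX ¬AF (¬a ∨ d): {n0, n1, n3, n4, n5}.

{n0, n1, n3, n4, n5}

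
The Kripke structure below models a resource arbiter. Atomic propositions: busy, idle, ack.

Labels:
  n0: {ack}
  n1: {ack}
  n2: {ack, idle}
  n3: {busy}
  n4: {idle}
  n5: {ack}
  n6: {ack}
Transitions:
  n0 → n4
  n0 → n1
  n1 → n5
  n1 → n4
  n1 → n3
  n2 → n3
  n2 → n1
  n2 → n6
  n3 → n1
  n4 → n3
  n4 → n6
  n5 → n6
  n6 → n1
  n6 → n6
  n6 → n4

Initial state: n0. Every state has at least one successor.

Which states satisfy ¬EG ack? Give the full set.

States satisfying ack: {n0, n1, n2, n5, n6}.
States satisfying EG ack: {n0, n1, n2, n5, n6}.
States satisfying ¬EG ack: {n3, n4}.

{n3, n4}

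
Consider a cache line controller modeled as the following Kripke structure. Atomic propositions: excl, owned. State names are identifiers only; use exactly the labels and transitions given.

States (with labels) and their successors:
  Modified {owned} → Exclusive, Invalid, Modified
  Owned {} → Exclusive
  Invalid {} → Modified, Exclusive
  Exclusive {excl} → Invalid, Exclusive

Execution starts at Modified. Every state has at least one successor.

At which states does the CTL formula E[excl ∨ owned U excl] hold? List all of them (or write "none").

{Modified, Exclusive}

States satisfying excl ∨ owned: {Modified, Exclusive}.
States satisfying excl: {Exclusive}.
States satisfying E[excl ∨ owned U excl]: {Modified, Exclusive}.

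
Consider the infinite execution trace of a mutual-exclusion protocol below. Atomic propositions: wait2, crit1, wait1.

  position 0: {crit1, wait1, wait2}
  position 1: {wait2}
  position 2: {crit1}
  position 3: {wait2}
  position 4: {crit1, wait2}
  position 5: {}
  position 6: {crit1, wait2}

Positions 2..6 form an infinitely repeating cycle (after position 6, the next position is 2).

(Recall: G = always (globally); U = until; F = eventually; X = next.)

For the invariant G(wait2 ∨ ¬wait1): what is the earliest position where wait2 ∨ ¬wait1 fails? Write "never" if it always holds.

wait2 ∨ ¬wait1 holds at every position 0..6, and those are all the positions the trace ever visits, so the invariant G(wait2 ∨ ¬wait1) is never violated.

never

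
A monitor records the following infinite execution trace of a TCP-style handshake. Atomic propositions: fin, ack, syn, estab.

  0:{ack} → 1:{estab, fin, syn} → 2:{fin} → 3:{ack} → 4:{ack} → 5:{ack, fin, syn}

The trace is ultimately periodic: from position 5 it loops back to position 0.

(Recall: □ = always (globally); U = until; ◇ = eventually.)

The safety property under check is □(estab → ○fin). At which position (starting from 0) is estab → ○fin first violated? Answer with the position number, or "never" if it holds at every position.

estab → ○fin holds at every position 0..5, and those are all the positions the trace ever visits, so the invariant □(estab → ○fin) is never violated.

never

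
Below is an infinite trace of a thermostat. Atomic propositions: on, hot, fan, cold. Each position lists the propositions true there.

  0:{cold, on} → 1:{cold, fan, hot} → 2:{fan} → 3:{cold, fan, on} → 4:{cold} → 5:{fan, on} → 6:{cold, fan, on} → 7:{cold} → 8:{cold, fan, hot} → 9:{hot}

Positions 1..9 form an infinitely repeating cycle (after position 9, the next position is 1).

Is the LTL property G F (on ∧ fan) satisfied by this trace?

F (on ∧ fan) holds at every position 0..9, and those are all positions ever visited, so G F (on ∧ fan) holds.

Satisfied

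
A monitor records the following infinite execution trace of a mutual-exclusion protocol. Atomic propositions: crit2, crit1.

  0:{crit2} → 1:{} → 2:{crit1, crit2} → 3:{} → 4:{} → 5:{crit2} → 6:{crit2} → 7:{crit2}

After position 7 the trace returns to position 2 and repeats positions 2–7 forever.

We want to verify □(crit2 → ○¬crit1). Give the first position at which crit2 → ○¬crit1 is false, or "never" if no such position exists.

7

Check crit2 → ○¬crit1 at each position in order: 0 ✓, 1 ✓, 2 ✓, 3 ✓, 4 ✓, 5 ✓, 6 ✓.
At position 7 the labels are {crit2} and the next position 2 has {crit1, crit2}, so crit2 → ○¬crit1 is false there. This is the first violation.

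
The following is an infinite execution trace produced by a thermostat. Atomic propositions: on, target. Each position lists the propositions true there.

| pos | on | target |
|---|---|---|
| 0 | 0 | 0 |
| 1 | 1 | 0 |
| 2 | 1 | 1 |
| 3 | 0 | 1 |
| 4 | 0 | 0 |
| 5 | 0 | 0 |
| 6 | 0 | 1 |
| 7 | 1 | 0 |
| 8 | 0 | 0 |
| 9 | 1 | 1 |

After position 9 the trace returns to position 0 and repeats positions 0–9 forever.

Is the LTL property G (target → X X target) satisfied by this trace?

Does not hold

target → X X target must hold at every position from 0 onward. It fails at position 2, so G (target → X X target) is false.
Positions where target holds: 2, 3, 6, 9.
Check X X target at each: 2→fails, 3→fails, 6→fails, 9→fails.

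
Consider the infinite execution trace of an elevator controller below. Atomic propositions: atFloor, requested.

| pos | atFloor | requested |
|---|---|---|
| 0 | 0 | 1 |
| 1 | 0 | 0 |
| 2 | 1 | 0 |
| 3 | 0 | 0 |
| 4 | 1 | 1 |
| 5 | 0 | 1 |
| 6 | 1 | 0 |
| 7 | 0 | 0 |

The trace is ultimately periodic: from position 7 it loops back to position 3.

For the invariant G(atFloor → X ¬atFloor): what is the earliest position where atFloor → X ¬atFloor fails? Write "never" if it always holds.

never

atFloor → X ¬atFloor holds at every position 0..7, and those are all the positions the trace ever visits, so the invariant G(atFloor → X ¬atFloor) is never violated.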